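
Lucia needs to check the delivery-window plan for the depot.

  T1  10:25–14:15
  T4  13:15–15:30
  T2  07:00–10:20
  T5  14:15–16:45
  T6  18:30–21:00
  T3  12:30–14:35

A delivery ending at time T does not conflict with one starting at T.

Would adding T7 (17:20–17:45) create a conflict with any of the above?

T2: ends 10:20 at or before T7 starts 17:20 → clear.
T1: ends 14:15 at or before T7 starts 17:20 → clear.
T3: ends 14:35 at or before T7 starts 17:20 → clear.
T4: ends 15:30 at or before T7 starts 17:20 → clear.
T5: ends 16:45 at or before T7 starts 17:20 → clear.
T6: starts 18:30 at or after T7 ends 17:45 → clear.

No — it doesn't clash with anything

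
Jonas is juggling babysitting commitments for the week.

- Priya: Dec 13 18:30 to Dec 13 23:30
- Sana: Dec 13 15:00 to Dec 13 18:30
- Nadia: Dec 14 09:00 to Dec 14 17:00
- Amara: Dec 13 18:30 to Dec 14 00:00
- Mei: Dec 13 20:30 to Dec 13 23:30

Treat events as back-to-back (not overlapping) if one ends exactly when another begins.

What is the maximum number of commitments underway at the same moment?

3

Walk through starts and ends in time order (an end at T is processed before a start at T):
Dec 13 15:00 start Sana → 1
Dec 13 18:30 end Sana → 0
Dec 13 18:30 start Amara → 1
Dec 13 18:30 start Priya → 2
Dec 13 20:30 start Mei → 3
Dec 13 23:30 end Mei → 2
Dec 13 23:30 end Priya → 1
Dec 14 00:00 end Amara → 0
Dec 14 09:00 start Nadia → 1
Dec 14 17:00 end Nadia → 0
Peak is 3, at Dec 13 20:30 (Amara, Mei, Priya).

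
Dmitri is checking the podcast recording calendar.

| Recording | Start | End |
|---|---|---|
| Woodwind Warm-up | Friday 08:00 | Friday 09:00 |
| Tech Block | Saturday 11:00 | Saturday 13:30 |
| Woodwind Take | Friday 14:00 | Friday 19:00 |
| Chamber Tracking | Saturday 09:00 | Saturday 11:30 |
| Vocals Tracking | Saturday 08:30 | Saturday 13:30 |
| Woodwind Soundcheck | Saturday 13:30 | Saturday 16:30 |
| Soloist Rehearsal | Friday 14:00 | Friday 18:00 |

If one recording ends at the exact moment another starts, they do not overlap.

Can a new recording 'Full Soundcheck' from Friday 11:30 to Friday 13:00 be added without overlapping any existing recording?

Yes — the slot is free

Woodwind Warm-up: ends Friday 09:00 at or before Full Soundcheck starts Friday 11:30 → clear.
Soloist Rehearsal: starts Friday 14:00 at or after Full Soundcheck ends Friday 13:00 → clear.
Woodwind Take: starts Friday 14:00 at or after Full Soundcheck ends Friday 13:00 → clear.
Vocals Tracking: starts Saturday 08:30 at or after Full Soundcheck ends Friday 13:00 → clear.
Chamber Tracking: starts Saturday 09:00 at or after Full Soundcheck ends Friday 13:00 → clear.
Tech Block: starts Saturday 11:00 at or after Full Soundcheck ends Friday 13:00 → clear.
Woodwind Soundcheck: starts Saturday 13:30 at or after Full Soundcheck ends Friday 13:00 → clear.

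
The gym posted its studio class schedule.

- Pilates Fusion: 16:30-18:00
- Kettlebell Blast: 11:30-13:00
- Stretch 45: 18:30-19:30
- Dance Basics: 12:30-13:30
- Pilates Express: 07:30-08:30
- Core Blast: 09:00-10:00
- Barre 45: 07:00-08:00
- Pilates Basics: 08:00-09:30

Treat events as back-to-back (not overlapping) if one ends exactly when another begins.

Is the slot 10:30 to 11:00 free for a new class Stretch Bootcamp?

Barre 45: ends 08:00 at or before Stretch Bootcamp starts 10:30 → clear.
Pilates Express: ends 08:30 at or before Stretch Bootcamp starts 10:30 → clear.
Pilates Basics: ends 09:30 at or before Stretch Bootcamp starts 10:30 → clear.
Core Blast: ends 10:00 at or before Stretch Bootcamp starts 10:30 → clear.
Kettlebell Blast: starts 11:30 at or after Stretch Bootcamp ends 11:00 → clear.
Dance Basics: starts 12:30 at or after Stretch Bootcamp ends 11:00 → clear.
Pilates Fusion: starts 16:30 at or after Stretch Bootcamp ends 11:00 → clear.
Stretch 45: starts 18:30 at or after Stretch Bootcamp ends 11:00 → clear.

Yes — the slot is free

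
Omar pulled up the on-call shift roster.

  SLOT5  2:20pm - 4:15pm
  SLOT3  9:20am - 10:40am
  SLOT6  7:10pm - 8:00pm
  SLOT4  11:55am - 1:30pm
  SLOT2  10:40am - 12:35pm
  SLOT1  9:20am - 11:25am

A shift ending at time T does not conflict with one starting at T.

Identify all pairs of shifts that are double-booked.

SLOT1 & SLOT2, SLOT1 & SLOT3, SLOT2 & SLOT4

Two intervals overlap when each starts before the other ends.
Sorted by start: SLOT1, SLOT3, SLOT2, SLOT4, SLOT5, SLOT6.
SLOT3 starts before SLOT1 ends → SLOT1 and SLOT3 overlap.
SLOT2 starts before SLOT1 ends → SLOT1 and SLOT2 overlap.
SLOT4 starts after SLOT1 ends, so nothing later overlaps SLOT1 either.
SLOT2 starts exactly when SLOT3 ends (back-to-back, no overlap), so nothing later overlaps SLOT3 either.
SLOT4 starts before SLOT2 ends → SLOT2 and SLOT4 overlap.
SLOT5 starts after SLOT2 ends, so nothing later overlaps SLOT2 either.
SLOT5 starts after SLOT4 ends, so nothing later overlaps SLOT4 either.
SLOT6 starts after SLOT5 ends.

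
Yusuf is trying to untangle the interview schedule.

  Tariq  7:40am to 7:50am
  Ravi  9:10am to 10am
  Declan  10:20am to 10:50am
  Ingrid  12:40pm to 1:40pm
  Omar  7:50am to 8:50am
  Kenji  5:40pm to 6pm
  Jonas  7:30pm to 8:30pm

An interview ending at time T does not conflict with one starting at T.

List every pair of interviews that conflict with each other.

Sorted by start: Tariq, Omar, Ravi, Declan, Ingrid, Kenji, Jonas.
Omar starts exactly when Tariq ends (back-to-back, no overlap), so nothing later overlaps Tariq either.
Ravi starts after Omar ends, so nothing later overlaps Omar either.
Declan starts after Ravi ends, so nothing later overlaps Ravi either.
Ingrid starts after Declan ends, so nothing later overlaps Declan either.
Kenji starts after Ingrid ends, so nothing later overlaps Ingrid either.
Jonas starts after Kenji ends.

no overlapping pairs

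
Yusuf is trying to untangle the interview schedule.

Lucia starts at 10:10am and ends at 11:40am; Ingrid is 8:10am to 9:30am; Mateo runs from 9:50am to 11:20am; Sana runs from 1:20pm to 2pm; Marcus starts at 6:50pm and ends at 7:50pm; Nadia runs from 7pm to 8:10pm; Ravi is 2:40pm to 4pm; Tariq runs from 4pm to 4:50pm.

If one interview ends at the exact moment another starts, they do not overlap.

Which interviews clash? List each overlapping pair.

Lucia & Mateo, Marcus & Nadia

Check each pair: they overlap iff neither finishes before the other starts.
Sorted by start: Ingrid, Mateo, Lucia, Sana, Ravi, Tariq, Marcus, Nadia.
Mateo starts after Ingrid ends, so nothing later overlaps Ingrid either.
Lucia starts before Mateo ends → Mateo and Lucia overlap.
Sana starts after Mateo ends, so nothing later overlaps Mateo either.
Sana starts after Lucia ends, so nothing later overlaps Lucia either.
Ravi starts after Sana ends, so nothing later overlaps Sana either.
Tariq starts exactly when Ravi ends (back-to-back, no overlap), so nothing later overlaps Ravi either.
Marcus starts after Tariq ends, so nothing later overlaps Tariq either.
Nadia starts before Marcus ends → Marcus and Nadia overlap.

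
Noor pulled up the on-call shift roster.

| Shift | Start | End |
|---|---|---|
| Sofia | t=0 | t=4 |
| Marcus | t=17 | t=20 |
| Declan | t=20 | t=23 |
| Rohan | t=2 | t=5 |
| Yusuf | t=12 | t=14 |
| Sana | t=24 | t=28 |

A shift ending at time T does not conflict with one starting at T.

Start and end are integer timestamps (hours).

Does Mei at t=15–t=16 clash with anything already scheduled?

Sofia: ends t=4 at or before Mei starts t=15 → clear.
Rohan: ends t=5 at or before Mei starts t=15 → clear.
Yusuf: ends t=14 at or before Mei starts t=15 → clear.
Marcus: starts t=17 at or after Mei ends t=16 → clear.
Declan: starts t=20 at or after Mei ends t=16 → clear.
Sana: starts t=24 at or after Mei ends t=16 → clear.

No — it doesn't clash with anything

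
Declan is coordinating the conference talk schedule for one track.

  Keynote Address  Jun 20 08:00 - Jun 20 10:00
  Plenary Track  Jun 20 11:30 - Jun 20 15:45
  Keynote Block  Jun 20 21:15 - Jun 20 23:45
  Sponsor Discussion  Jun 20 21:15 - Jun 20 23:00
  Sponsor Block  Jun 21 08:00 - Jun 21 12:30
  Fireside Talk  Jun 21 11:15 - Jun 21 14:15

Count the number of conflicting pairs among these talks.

2

Sorted by start: Keynote Address, Plenary Track, Keynote Block, Sponsor Discussion, Sponsor Block, Fireside Talk.
Plenary Track starts after Keynote Address ends, so Keynote Address has no further overlaps.
Keynote Block starts after Plenary Track ends, so Plenary Track has no further overlaps.
Sponsor Discussion starts before Keynote Block ends → Keynote Block and Sponsor Discussion overlap.
Sponsor Block starts after Keynote Block ends, so Keynote Block has no further overlaps.
Sponsor Block starts after Sponsor Discussion ends, so Sponsor Discussion has no further overlaps.
Fireside Talk starts before Sponsor Block ends → Sponsor Block and Fireside Talk overlap.
Overlapping pairs: Fireside Talk & Sponsor Block, Keynote Block & Sponsor Discussion — 2 in total.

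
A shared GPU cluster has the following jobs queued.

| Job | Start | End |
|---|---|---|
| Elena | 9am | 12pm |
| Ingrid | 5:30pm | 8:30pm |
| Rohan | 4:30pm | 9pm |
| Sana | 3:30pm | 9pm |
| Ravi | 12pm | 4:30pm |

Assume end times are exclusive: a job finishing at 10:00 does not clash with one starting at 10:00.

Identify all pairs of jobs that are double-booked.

Ingrid & Rohan, Ingrid & Sana, Ravi & Sana, Rohan & Sana

Check each pair: they overlap iff neither finishes before the other starts.
Sorted by start: Elena, Ravi, Sana, Rohan, Ingrid.
Ravi starts exactly when Elena ends (back-to-back, no overlap); Elena is clear from here.
Sana starts before Ravi ends → Ravi and Sana overlap.
Rohan starts exactly when Ravi ends (back-to-back, no overlap); Ravi is clear from here.
Rohan starts before Sana ends → Sana and Rohan overlap.
Ingrid starts before Sana ends → Sana and Ingrid overlap.
Ingrid starts before Rohan ends → Rohan and Ingrid overlap.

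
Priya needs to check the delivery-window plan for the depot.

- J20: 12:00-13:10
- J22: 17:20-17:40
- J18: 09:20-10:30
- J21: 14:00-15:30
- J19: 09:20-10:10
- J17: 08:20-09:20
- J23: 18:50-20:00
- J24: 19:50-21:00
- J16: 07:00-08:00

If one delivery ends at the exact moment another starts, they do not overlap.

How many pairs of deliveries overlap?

Sorted by start: J16, J17, J18, J19, J20, J21, J22, J23, J24.
J17 starts after J16 ends, so J16 has no further overlaps.
J18 starts exactly when J17 ends (back-to-back, no overlap), so J17 has no further overlaps.
J19 starts before J18 ends → J18 and J19 overlap.
J20 starts after J18 ends, so J18 has no further overlaps.
J20 starts after J19 ends, so J19 has no further overlaps.
J21 starts after J20 ends, so J20 has no further overlaps.
J22 starts after J21 ends, so J21 has no further overlaps.
J23 starts after J22 ends, so J22 has no further overlaps.
J24 starts before J23 ends → J23 and J24 overlap.
Overlapping pairs: J18 & J19, J23 & J24 — 2 in total.

2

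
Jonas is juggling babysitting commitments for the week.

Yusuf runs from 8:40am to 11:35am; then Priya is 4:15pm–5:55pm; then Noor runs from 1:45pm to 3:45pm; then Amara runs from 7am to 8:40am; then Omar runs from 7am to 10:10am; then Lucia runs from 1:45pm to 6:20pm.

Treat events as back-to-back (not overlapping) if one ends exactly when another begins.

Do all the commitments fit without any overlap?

Sorted by start: Omar, Amara, Yusuf, Lucia, Noor, Priya.
Amara starts before Omar ends → Omar and Amara overlap.
That's a conflict, so the schedule is not conflict-free.

No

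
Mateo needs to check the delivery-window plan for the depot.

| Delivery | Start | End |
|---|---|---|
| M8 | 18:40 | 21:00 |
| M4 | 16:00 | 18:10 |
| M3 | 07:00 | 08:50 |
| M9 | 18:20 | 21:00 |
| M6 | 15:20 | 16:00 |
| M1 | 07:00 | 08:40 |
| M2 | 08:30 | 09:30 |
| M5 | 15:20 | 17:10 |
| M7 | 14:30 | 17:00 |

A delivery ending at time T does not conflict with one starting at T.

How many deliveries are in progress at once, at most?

3

Walk through starts and ends in time order (an end at T is processed before a start at T):
07:00 start M1 → 1
07:00 start M3 → 2
08:30 start M2 → 3
08:40 end M1 → 2
08:50 end M3 → 1
09:30 end M2 → 0
14:30 start M7 → 1
15:20 start M5 → 2
15:20 start M6 → 3
16:00 end M6 → 2
16:00 start M4 → 3
17:00 end M7 → 2
17:10 end M5 → 1
18:10 end M4 → 0
18:20 start M9 → 1
18:40 start M8 → 2
21:00 end M8 → 1
21:00 end M9 → 0
Peak is 3, at 08:30 (M1, M2, M3).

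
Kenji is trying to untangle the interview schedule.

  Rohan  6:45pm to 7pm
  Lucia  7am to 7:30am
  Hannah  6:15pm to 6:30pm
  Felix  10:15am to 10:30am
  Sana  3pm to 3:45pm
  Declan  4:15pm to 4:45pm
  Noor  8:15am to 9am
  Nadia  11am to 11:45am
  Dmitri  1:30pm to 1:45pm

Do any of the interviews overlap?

Two intervals overlap when each starts before the other ends.
Sorted by start: Lucia, Noor, Felix, Nadia, Dmitri, Sana, Declan, Hannah, Rohan.
Noor starts after Lucia ends; Lucia is clear from here.
Felix starts after Noor ends; Noor is clear from here.
Nadia starts after Felix ends; Felix is clear from here.
Dmitri starts after Nadia ends; Nadia is clear from here.
Sana starts after Dmitri ends; Dmitri is clear from here.
Declan starts after Sana ends; Sana is clear from here.
Hannah starts after Declan ends; Declan is clear from here.
Rohan starts after Hannah ends.
Every pair is clear; the schedule has no overlaps.

No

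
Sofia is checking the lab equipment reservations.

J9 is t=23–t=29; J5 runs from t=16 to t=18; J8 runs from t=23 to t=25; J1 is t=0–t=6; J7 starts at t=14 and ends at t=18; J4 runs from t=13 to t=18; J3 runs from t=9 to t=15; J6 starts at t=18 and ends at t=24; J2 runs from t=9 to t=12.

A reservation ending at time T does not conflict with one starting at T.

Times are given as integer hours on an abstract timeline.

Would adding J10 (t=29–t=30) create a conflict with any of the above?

No — it doesn't clash with anything

J1: ends t=6 at or before J10 starts t=29 → clear.
J2: ends t=12 at or before J10 starts t=29 → clear.
J3: ends t=15 at or before J10 starts t=29 → clear.
J4: ends t=18 at or before J10 starts t=29 → clear.
J7: ends t=18 at or before J10 starts t=29 → clear.
J5: ends t=18 at or before J10 starts t=29 → clear.
J6: ends t=24 at or before J10 starts t=29 → clear.
J8: ends t=25 at or before J10 starts t=29 → clear.
J9: ends t=29 at or before J10 starts t=29 → clear.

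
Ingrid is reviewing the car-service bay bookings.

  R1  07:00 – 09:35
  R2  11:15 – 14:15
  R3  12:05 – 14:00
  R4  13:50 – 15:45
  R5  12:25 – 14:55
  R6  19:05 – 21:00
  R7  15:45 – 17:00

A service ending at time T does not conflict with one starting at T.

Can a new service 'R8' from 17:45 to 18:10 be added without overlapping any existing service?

Yes — the slot is free

R1: ends 09:35 at or before R8 starts 17:45 → clear.
R2: ends 14:15 at or before R8 starts 17:45 → clear.
R3: ends 14:00 at or before R8 starts 17:45 → clear.
R5: ends 14:55 at or before R8 starts 17:45 → clear.
R4: ends 15:45 at or before R8 starts 17:45 → clear.
R7: ends 17:00 at or before R8 starts 17:45 → clear.
R6: starts 19:05 at or after R8 ends 18:10 → clear.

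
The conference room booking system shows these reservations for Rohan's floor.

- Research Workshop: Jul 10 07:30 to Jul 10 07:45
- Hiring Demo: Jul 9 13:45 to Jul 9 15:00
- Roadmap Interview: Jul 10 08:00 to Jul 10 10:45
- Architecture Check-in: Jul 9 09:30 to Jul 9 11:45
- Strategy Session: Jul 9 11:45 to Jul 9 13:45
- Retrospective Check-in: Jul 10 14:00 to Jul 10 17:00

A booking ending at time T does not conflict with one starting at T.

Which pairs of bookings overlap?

Sorted by start: Architecture Check-in, Strategy Session, Hiring Demo, Research Workshop, Roadmap Interview, Retrospective Check-in.
Strategy Session starts exactly when Architecture Check-in ends (back-to-back, no overlap), so nothing later overlaps Architecture Check-in either.
Hiring Demo starts exactly when Strategy Session ends (back-to-back, no overlap), so nothing later overlaps Strategy Session either.
Research Workshop starts after Hiring Demo ends, so nothing later overlaps Hiring Demo either.
Roadmap Interview starts after Research Workshop ends, so nothing later overlaps Research Workshop either.
Retrospective Check-in starts after Roadmap Interview ends.

no overlapping pairs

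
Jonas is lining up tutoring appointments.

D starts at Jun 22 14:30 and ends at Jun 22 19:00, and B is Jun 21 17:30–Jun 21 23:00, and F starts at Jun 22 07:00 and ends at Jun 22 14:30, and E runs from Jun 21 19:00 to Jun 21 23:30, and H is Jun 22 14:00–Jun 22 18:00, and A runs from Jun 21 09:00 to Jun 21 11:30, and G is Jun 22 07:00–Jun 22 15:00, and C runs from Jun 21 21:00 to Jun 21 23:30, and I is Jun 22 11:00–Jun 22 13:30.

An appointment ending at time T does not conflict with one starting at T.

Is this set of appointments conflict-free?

No

Sorted by start: A, B, E, C, F, G, I, H, D.
B starts after A ends, so A has no further overlaps.
E starts before B ends → B and E overlap.
That's a conflict, so the schedule is not conflict-free.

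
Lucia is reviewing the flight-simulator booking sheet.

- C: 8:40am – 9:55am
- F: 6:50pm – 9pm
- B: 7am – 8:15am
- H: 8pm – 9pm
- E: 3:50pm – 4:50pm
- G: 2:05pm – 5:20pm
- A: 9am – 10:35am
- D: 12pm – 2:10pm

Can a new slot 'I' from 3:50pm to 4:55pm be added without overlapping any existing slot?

No — it overlaps E, G

B: ends 8:15am at or before I starts 3:50pm → clear.
C: ends 9:55am at or before I starts 3:50pm → clear.
A: ends 10:35am at or before I starts 3:50pm → clear.
D: ends 2:10pm at or before I starts 3:50pm → clear.
G: starts 2:05pm before I ends 4:55pm, and ends 5:20pm after I starts 3:50pm → overlap.
E: starts 3:50pm before I ends 4:55pm, and ends 4:50pm after I starts 3:50pm → overlap.
F: starts 6:50pm at or after I ends 4:55pm → clear.
H: starts 8pm at or after I ends 4:55pm → clear.
I overlaps E, G.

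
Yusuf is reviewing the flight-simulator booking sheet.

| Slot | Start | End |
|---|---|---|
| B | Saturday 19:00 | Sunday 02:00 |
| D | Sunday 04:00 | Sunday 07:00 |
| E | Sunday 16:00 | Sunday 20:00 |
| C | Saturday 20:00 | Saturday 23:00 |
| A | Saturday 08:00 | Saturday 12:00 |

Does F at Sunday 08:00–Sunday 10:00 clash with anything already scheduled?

No — it doesn't clash with anything

A: ends Saturday 12:00 at or before F starts Sunday 08:00 → clear.
B: ends Sunday 02:00 at or before F starts Sunday 08:00 → clear.
C: ends Saturday 23:00 at or before F starts Sunday 08:00 → clear.
D: ends Sunday 07:00 at or before F starts Sunday 08:00 → clear.
E: starts Sunday 16:00 at or after F ends Sunday 10:00 → clear.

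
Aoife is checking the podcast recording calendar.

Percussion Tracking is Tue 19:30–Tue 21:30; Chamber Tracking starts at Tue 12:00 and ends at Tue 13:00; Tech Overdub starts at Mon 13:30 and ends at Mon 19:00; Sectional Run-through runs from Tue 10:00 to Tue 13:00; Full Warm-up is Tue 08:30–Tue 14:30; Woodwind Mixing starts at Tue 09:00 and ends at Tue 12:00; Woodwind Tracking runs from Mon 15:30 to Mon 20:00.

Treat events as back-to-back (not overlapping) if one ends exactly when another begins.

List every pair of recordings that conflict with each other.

Sorted by start: Tech Overdub, Woodwind Tracking, Full Warm-up, Woodwind Mixing, Sectional Run-through, Chamber Tracking, Percussion Tracking.
Woodwind Tracking starts before Tech Overdub ends → Tech Overdub and Woodwind Tracking overlap.
Full Warm-up starts after Tech Overdub ends — done with Tech Overdub.
Full Warm-up starts after Woodwind Tracking ends — done with Woodwind Tracking.
Woodwind Mixing starts before Full Warm-up ends → Full Warm-up and Woodwind Mixing overlap.
Sectional Run-through starts before Full Warm-up ends → Full Warm-up and Sectional Run-through overlap.
Chamber Tracking starts before Full Warm-up ends → Full Warm-up and Chamber Tracking overlap.
Percussion Tracking starts after Full Warm-up ends.
Sectional Run-through starts before Woodwind Mixing ends → Woodwind Mixing and Sectional Run-through overlap.
Chamber Tracking starts exactly when Woodwind Mixing ends (back-to-back, no overlap) — done with Woodwind Mixing.
Chamber Tracking starts before Sectional Run-through ends → Sectional Run-through and Chamber Tracking overlap.
Percussion Tracking starts after Sectional Run-through ends.
Percussion Tracking starts after Chamber Tracking ends.

Chamber Tracking & Full Warm-up, Chamber Tracking & Sectional Run-through, Full Warm-up & Sectional Run-through, Full Warm-up & Woodwind Mixing, Sectional Run-through & Woodwind Mixing, Tech Overdub & Woodwind Tracking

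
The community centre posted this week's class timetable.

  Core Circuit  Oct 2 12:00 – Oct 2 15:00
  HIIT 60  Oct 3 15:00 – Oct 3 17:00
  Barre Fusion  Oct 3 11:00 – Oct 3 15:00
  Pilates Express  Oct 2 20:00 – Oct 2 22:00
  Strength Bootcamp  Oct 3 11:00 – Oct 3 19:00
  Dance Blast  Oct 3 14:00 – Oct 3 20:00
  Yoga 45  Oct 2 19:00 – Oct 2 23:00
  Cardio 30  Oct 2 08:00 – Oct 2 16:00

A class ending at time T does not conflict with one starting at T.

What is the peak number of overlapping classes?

3

Sweep the timeline, counting +1 at each start and −1 at each end (ends before starts at a tie):
Oct 2 08:00 start Cardio 30 → 1
Oct 2 12:00 start Core Circuit → 2
Oct 2 15:00 end Core Circuit → 1
Oct 2 16:00 end Cardio 30 → 0
Oct 2 19:00 start Yoga 45 → 1
Oct 2 20:00 start Pilates Express → 2
Oct 2 22:00 end Pilates Express → 1
Oct 2 23:00 end Yoga 45 → 0
Oct 3 11:00 start Barre Fusion → 1
Oct 3 11:00 start Strength Bootcamp → 2
Oct 3 14:00 start Dance Blast → 3
Oct 3 15:00 end Barre Fusion → 2
Oct 3 15:00 start HIIT 60 → 3
Oct 3 17:00 end HIIT 60 → 2
Oct 3 19:00 end Strength Bootcamp → 1
Oct 3 20:00 end Dance Blast → 0
Peak is 3, at Oct 3 14:00 (Barre Fusion, Dance Blast, Strength Bootcamp).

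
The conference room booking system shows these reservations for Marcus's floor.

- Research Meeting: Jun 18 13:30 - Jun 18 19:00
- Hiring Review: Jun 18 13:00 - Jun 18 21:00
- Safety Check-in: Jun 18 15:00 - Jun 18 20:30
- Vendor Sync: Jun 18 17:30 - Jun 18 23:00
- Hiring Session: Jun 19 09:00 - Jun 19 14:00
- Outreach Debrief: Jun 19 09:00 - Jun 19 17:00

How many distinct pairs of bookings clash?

Sorted by start: Hiring Review, Research Meeting, Safety Check-in, Vendor Sync, Hiring Session, Outreach Debrief.
Research Meeting starts before Hiring Review ends → Hiring Review and Research Meeting overlap.
Safety Check-in starts before Hiring Review ends → Hiring Review and Safety Check-in overlap.
Vendor Sync starts before Hiring Review ends → Hiring Review and Vendor Sync overlap.
Hiring Session starts after Hiring Review ends; Hiring Review is clear from here.
Safety Check-in starts before Research Meeting ends → Research Meeting and Safety Check-in overlap.
Vendor Sync starts before Research Meeting ends → Research Meeting and Vendor Sync overlap.
Hiring Session starts after Research Meeting ends; Research Meeting is clear from here.
Vendor Sync starts before Safety Check-in ends → Safety Check-in and Vendor Sync overlap.
Hiring Session starts after Safety Check-in ends; Safety Check-in is clear from here.
Hiring Session starts after Vendor Sync ends; Vendor Sync is clear from here.
Outreach Debrief starts before Hiring Session ends → Hiring Session and Outreach Debrief overlap.
Overlapping pairs: Hiring Review & Research Meeting, Hiring Review & Safety Check-in, Hiring Review & Vendor Sync, Hiring Session & Outreach Debrief, Research Meeting & Safety Check-in, Research Meeting & Vendor Sync, Safety Check-in & Vendor Sync — 7 in total.

7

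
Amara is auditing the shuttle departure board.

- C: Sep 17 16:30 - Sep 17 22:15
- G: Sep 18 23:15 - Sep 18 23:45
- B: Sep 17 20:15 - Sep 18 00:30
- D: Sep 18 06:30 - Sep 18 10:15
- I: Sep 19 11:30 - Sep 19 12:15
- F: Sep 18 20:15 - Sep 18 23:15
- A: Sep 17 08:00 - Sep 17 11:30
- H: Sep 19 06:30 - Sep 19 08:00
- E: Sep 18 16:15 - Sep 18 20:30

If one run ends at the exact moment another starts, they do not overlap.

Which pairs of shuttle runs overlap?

Sorted by start: A, C, B, D, E, F, G, H, I.
C starts after A ends; A is clear from here.
B starts before C ends → C and B overlap.
D starts after C ends; C is clear from here.
D starts after B ends; B is clear from here.
E starts after D ends; D is clear from here.
F starts before E ends → E and F overlap.
G starts after E ends; E is clear from here.
G starts exactly when F ends (back-to-back, no overlap); F is clear from here.
H starts after G ends; G is clear from here.
I starts after H ends.

B & C, E & F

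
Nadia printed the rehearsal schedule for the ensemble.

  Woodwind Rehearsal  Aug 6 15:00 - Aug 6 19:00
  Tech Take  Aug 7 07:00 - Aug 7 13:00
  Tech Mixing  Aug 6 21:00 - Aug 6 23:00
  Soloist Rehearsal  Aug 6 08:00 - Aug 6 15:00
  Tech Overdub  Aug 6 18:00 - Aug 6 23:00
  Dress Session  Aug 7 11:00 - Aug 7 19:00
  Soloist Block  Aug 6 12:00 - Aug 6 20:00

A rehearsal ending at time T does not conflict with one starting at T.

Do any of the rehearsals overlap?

Sorted by start: Soloist Rehearsal, Soloist Block, Woodwind Rehearsal, Tech Overdub, Tech Mixing, Tech Take, Dress Session.
Soloist Block starts before Soloist Rehearsal ends → Soloist Rehearsal and Soloist Block overlap.
That's a conflict, so the schedule is not conflict-free.

Yes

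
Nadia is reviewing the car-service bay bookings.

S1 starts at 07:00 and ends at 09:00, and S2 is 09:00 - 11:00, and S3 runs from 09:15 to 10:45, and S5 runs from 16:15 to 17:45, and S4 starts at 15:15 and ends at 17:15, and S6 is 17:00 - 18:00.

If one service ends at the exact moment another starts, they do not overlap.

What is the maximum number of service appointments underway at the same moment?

3

Sort all start/end points and keep a running count:
07:00 start S1 → 1
09:00 end S1 → 0
09:00 start S2 → 1
09:15 start S3 → 2
10:45 end S3 → 1
11:00 end S2 → 0
15:15 start S4 → 1
16:15 start S5 → 2
17:00 start S6 → 3
17:15 end S4 → 2
17:45 end S5 → 1
18:00 end S6 → 0
Peak is 3, at 17:00 (S4, S5, S6).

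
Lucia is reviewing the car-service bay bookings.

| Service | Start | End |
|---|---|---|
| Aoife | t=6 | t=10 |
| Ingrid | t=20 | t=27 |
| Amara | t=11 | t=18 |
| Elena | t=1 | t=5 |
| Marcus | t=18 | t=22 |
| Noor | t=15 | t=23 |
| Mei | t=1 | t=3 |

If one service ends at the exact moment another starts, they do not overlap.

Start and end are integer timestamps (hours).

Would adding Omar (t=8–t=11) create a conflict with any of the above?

Yes — it overlaps Aoife

Elena: ends t=5 at or before Omar starts t=8 → clear.
Mei: ends t=3 at or before Omar starts t=8 → clear.
Aoife: starts t=6 before Omar ends t=11, and ends t=10 after Omar starts t=8 → overlap.
Amara: starts t=11 at or after Omar ends t=11 → clear.
Noor: starts t=15 at or after Omar ends t=11 → clear.
Marcus: starts t=18 at or after Omar ends t=11 → clear.
Ingrid: starts t=20 at or after Omar ends t=11 → clear.
Omar overlaps Aoife.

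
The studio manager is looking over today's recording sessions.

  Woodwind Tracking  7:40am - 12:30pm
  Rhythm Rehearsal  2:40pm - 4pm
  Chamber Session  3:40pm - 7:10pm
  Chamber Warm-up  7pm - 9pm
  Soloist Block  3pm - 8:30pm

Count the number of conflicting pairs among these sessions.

Two intervals overlap when each starts before the other ends.
Sorted by start: Woodwind Tracking, Rhythm Rehearsal, Soloist Block, Chamber Session, Chamber Warm-up.
Rhythm Rehearsal starts after Woodwind Tracking ends, so Woodwind Tracking has no further overlaps.
Soloist Block starts before Rhythm Rehearsal ends → Rhythm Rehearsal and Soloist Block overlap.
Chamber Session starts before Rhythm Rehearsal ends → Rhythm Rehearsal and Chamber Session overlap.
Chamber Warm-up starts after Rhythm Rehearsal ends.
Chamber Session starts before Soloist Block ends → Soloist Block and Chamber Session overlap.
Chamber Warm-up starts before Soloist Block ends → Soloist Block and Chamber Warm-up overlap.
Chamber Warm-up starts before Chamber Session ends → Chamber Session and Chamber Warm-up overlap.
Overlapping pairs: Chamber Session & Chamber Warm-up, Chamber Session & Rhythm Rehearsal, Chamber Session & Soloist Block, Chamber Warm-up & Soloist Block, Rhythm Rehearsal & Soloist Block — 5 in total.

5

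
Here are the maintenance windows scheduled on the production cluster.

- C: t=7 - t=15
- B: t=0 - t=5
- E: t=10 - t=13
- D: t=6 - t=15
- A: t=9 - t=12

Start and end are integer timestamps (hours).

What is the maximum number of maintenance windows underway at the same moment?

4

Sort all start/end points and keep a running count:
t=0 start B → 1
t=5 end B → 0
t=6 start D → 1
t=7 start C → 2
t=9 start A → 3
t=10 start E → 4
t=12 end A → 3
t=13 end E → 2
t=15 end C → 1
t=15 end D → 0
Peak is 4, at t=10 (A, C, D, E).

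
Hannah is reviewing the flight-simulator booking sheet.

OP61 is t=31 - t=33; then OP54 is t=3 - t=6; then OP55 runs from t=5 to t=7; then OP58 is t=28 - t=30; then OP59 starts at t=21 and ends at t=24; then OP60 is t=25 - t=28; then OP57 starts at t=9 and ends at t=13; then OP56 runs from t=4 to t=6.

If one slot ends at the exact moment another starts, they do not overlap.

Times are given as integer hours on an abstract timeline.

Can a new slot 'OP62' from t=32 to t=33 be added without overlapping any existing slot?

No — it overlaps OP61

OP54: ends t=6 at or before OP62 starts t=32 → clear.
OP56: ends t=6 at or before OP62 starts t=32 → clear.
OP55: ends t=7 at or before OP62 starts t=32 → clear.
OP57: ends t=13 at or before OP62 starts t=32 → clear.
OP59: ends t=24 at or before OP62 starts t=32 → clear.
OP60: ends t=28 at or before OP62 starts t=32 → clear.
OP58: ends t=30 at or before OP62 starts t=32 → clear.
OP61: starts t=31 before OP62 ends t=33, and ends t=33 after OP62 starts t=32 → overlap.
OP62 overlaps OP61.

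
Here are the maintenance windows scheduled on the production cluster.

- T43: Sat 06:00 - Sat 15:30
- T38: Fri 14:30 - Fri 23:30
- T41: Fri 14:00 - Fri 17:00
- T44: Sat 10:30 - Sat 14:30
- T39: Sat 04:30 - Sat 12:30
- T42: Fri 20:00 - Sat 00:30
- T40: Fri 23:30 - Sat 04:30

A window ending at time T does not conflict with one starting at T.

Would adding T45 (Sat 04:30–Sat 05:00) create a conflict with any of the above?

T41: ends Fri 17:00 at or before T45 starts Sat 04:30 → clear.
T38: ends Fri 23:30 at or before T45 starts Sat 04:30 → clear.
T42: ends Sat 00:30 at or before T45 starts Sat 04:30 → clear.
T40: ends Sat 04:30 at or before T45 starts Sat 04:30 → clear.
T39: starts Sat 04:30 before T45 ends Sat 05:00, and ends Sat 12:30 after T45 starts Sat 04:30 → overlap.
T43: starts Sat 06:00 at or after T45 ends Sat 05:00 → clear.
T44: starts Sat 10:30 at or after T45 ends Sat 05:00 → clear.
T45 overlaps T39.

Yes — it overlaps T39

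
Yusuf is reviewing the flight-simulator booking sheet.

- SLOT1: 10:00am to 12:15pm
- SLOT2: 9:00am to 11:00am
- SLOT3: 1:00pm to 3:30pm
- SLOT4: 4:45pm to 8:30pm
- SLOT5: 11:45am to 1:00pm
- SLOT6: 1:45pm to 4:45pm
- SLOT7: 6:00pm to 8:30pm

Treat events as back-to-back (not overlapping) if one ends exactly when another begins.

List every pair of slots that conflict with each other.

Sorted by start: SLOT2, SLOT1, SLOT5, SLOT3, SLOT6, SLOT4, SLOT7.
SLOT1 starts before SLOT2 ends → SLOT2 and SLOT1 overlap.
SLOT5 starts after SLOT2 ends; SLOT2 is clear from here.
SLOT5 starts before SLOT1 ends → SLOT1 and SLOT5 overlap.
SLOT3 starts after SLOT1 ends; SLOT1 is clear from here.
SLOT3 starts exactly when SLOT5 ends (back-to-back, no overlap); SLOT5 is clear from here.
SLOT6 starts before SLOT3 ends → SLOT3 and SLOT6 overlap.
SLOT4 starts after SLOT3 ends; SLOT3 is clear from here.
SLOT4 starts exactly when SLOT6 ends (back-to-back, no overlap); SLOT6 is clear from here.
SLOT7 starts before SLOT4 ends → SLOT4 and SLOT7 overlap.

SLOT1 & SLOT2, SLOT1 & SLOT5, SLOT3 & SLOT6, SLOT4 & SLOT7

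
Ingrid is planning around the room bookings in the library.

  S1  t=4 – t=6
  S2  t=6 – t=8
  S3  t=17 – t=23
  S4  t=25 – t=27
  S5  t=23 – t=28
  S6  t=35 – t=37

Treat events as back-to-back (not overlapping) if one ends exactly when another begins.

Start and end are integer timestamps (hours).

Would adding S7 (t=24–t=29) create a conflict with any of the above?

Yes — it overlaps S4, S5

S1: ends t=6 at or before S7 starts t=24 → clear.
S2: ends t=8 at or before S7 starts t=24 → clear.
S3: ends t=23 at or before S7 starts t=24 → clear.
S5: starts t=23 before S7 ends t=29, and ends t=28 after S7 starts t=24 → overlap.
S4: starts t=25 before S7 ends t=29, and ends t=27 after S7 starts t=24 → overlap.
S6: starts t=35 at or after S7 ends t=29 → clear.
S7 overlaps S4, S5.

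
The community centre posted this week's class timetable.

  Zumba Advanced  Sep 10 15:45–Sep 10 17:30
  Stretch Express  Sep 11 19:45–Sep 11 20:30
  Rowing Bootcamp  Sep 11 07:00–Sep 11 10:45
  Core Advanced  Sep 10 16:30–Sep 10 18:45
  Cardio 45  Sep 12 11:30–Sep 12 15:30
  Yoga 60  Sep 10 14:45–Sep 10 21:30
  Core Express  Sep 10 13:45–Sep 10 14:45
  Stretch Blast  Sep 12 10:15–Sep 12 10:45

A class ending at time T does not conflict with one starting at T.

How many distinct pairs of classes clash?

Sorted by start: Core Express, Yoga 60, Zumba Advanced, Core Advanced, Rowing Bootcamp, Stretch Express, Stretch Blast, Cardio 45.
Yoga 60 starts exactly when Core Express ends (back-to-back, no overlap), so Core Express has no further overlaps.
Zumba Advanced starts before Yoga 60 ends → Yoga 60 and Zumba Advanced overlap.
Core Advanced starts before Yoga 60 ends → Yoga 60 and Core Advanced overlap.
Rowing Bootcamp starts after Yoga 60 ends, so Yoga 60 has no further overlaps.
Core Advanced starts before Zumba Advanced ends → Zumba Advanced and Core Advanced overlap.
Rowing Bootcamp starts after Zumba Advanced ends, so Zumba Advanced has no further overlaps.
Rowing Bootcamp starts after Core Advanced ends, so Core Advanced has no further overlaps.
Stretch Express starts after Rowing Bootcamp ends, so Rowing Bootcamp has no further overlaps.
Stretch Blast starts after Stretch Express ends, so Stretch Express has no further overlaps.
Cardio 45 starts after Stretch Blast ends.
Overlapping pairs: Core Advanced & Yoga 60, Core Advanced & Zumba Advanced, Yoga 60 & Zumba Advanced — 3 in total.

3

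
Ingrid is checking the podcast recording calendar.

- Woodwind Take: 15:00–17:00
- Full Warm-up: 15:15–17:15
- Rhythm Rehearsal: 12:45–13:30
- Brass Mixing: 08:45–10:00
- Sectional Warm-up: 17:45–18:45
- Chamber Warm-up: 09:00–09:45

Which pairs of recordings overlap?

Brass Mixing & Chamber Warm-up, Full Warm-up & Woodwind Take

Sorted by start: Brass Mixing, Chamber Warm-up, Rhythm Rehearsal, Woodwind Take, Full Warm-up, Sectional Warm-up.
Chamber Warm-up starts before Brass Mixing ends → Brass Mixing and Chamber Warm-up overlap.
Rhythm Rehearsal starts after Brass Mixing ends, so Brass Mixing has no further overlaps.
Rhythm Rehearsal starts after Chamber Warm-up ends, so Chamber Warm-up has no further overlaps.
Woodwind Take starts after Rhythm Rehearsal ends, so Rhythm Rehearsal has no further overlaps.
Full Warm-up starts before Woodwind Take ends → Woodwind Take and Full Warm-up overlap.
Sectional Warm-up starts after Woodwind Take ends.
Sectional Warm-up starts after Full Warm-up ends.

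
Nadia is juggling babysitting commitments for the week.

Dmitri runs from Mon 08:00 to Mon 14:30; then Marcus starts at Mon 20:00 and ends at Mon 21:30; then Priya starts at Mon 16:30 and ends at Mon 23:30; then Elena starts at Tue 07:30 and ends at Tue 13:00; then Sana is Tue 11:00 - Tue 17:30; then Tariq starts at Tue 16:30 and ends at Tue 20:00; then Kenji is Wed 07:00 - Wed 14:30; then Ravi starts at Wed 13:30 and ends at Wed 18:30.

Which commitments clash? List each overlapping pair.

Sorted by start: Dmitri, Priya, Marcus, Elena, Sana, Tariq, Kenji, Ravi.
Priya starts after Dmitri ends, so nothing later overlaps Dmitri either.
Marcus starts before Priya ends → Priya and Marcus overlap.
Elena starts after Priya ends, so nothing later overlaps Priya either.
Elena starts after Marcus ends, so nothing later overlaps Marcus either.
Sana starts before Elena ends → Elena and Sana overlap.
Tariq starts after Elena ends, so nothing later overlaps Elena either.
Tariq starts before Sana ends → Sana and Tariq overlap.
Kenji starts after Sana ends, so nothing later overlaps Sana either.
Kenji starts after Tariq ends, so nothing later overlaps Tariq either.
Ravi starts before Kenji ends → Kenji and Ravi overlap.

Elena & Sana, Kenji & Ravi, Marcus & Priya, Sana & Tariq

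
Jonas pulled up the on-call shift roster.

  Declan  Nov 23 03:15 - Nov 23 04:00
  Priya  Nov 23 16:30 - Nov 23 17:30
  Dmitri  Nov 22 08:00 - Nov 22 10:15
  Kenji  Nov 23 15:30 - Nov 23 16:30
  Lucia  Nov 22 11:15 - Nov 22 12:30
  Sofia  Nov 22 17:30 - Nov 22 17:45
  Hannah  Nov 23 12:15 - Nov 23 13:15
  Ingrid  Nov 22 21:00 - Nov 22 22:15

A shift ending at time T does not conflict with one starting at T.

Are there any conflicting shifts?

No

Check each pair: they overlap iff neither finishes before the other starts.
Sorted by start: Dmitri, Lucia, Sofia, Ingrid, Declan, Hannah, Kenji, Priya.
Lucia starts after Dmitri ends — done with Dmitri.
Sofia starts after Lucia ends — done with Lucia.
Ingrid starts after Sofia ends — done with Sofia.
Declan starts after Ingrid ends — done with Ingrid.
Hannah starts after Declan ends — done with Declan.
Kenji starts after Hannah ends — done with Hannah.
Priya starts exactly when Kenji ends (back-to-back, no overlap).
Every pair is clear; the schedule has no overlaps.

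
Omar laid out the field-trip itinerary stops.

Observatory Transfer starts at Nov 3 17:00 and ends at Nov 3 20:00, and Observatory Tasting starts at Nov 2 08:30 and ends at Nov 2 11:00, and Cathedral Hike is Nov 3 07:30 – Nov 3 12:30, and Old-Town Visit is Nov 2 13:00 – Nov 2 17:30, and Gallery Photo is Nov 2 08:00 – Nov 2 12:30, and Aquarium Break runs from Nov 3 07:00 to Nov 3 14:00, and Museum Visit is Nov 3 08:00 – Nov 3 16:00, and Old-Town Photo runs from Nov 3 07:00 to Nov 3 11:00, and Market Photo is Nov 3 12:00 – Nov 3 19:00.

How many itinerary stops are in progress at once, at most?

4

Sort all start/end points and keep a running count:
Nov 2 08:00 start Gallery Photo → 1
Nov 2 08:30 start Observatory Tasting → 2
Nov 2 11:00 end Observatory Tasting → 1
Nov 2 12:30 end Gallery Photo → 0
Nov 2 13:00 start Old-Town Visit → 1
Nov 2 17:30 end Old-Town Visit → 0
Nov 3 07:00 start Aquarium Break → 1
Nov 3 07:00 start Old-Town Photo → 2
Nov 3 07:30 start Cathedral Hike → 3
Nov 3 08:00 start Museum Visit → 4
Nov 3 11:00 end Old-Town Photo → 3
Nov 3 12:00 start Market Photo → 4
Nov 3 12:30 end Cathedral Hike → 3
Nov 3 14:00 end Aquarium Break → 2
Nov 3 16:00 end Museum Visit → 1
Nov 3 17:00 start Observatory Transfer → 2
Nov 3 19:00 end Market Photo → 1
Nov 3 20:00 end Observatory Transfer → 0
Peak is 4, at Nov 3 08:00 (Aquarium Break, Cathedral Hike, Museum Visit, Old-Town Photo).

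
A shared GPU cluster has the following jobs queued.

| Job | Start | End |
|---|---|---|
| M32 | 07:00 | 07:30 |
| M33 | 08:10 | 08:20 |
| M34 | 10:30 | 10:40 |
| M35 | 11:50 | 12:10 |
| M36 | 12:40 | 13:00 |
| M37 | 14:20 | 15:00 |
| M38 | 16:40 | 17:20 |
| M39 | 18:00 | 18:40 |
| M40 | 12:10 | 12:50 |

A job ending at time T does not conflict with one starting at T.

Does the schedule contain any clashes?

Yes

Sorted by start: M32, M33, M34, M35, M40, M36, M37, M38, M39.
M33 starts after M32 ends, so M32 has no further overlaps.
M34 starts after M33 ends, so M33 has no further overlaps.
M35 starts after M34 ends, so M34 has no further overlaps.
M40 starts exactly when M35 ends (back-to-back, no overlap), so M35 has no further overlaps.
M36 starts before M40 ends → M40 and M36 overlap.
That's a conflict, so the schedule is not conflict-free.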